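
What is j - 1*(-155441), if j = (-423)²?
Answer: 334370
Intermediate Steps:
j = 178929
j - 1*(-155441) = 178929 - 1*(-155441) = 178929 + 155441 = 334370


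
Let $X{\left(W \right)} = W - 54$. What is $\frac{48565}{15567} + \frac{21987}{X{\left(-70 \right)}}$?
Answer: $- \frac{336249569}{1930308} \approx -174.19$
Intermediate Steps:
$X{\left(W \right)} = -54 + W$
$\frac{48565}{15567} + \frac{21987}{X{\left(-70 \right)}} = \frac{48565}{15567} + \frac{21987}{-54 - 70} = 48565 \cdot \frac{1}{15567} + \frac{21987}{-124} = \frac{48565}{15567} + 21987 \left(- \frac{1}{124}\right) = \frac{48565}{15567} - \frac{21987}{124} = - \frac{336249569}{1930308}$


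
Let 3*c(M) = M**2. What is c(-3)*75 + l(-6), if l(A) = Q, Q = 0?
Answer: 225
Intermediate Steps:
c(M) = M**2/3
l(A) = 0
c(-3)*75 + l(-6) = ((1/3)*(-3)**2)*75 + 0 = ((1/3)*9)*75 + 0 = 3*75 + 0 = 225 + 0 = 225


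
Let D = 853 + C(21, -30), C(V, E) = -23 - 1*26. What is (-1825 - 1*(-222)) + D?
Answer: -799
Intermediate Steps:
C(V, E) = -49 (C(V, E) = -23 - 26 = -49)
D = 804 (D = 853 - 49 = 804)
(-1825 - 1*(-222)) + D = (-1825 - 1*(-222)) + 804 = (-1825 + 222) + 804 = -1603 + 804 = -799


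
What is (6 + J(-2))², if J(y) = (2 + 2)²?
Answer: 484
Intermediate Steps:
J(y) = 16 (J(y) = 4² = 16)
(6 + J(-2))² = (6 + 16)² = 22² = 484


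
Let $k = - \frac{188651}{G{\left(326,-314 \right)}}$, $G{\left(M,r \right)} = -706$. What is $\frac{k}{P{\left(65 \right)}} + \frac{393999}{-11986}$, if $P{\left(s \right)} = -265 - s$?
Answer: $- \frac{47027528953}{1396249140} \approx -33.681$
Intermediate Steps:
$k = \frac{188651}{706}$ ($k = - \frac{188651}{-706} = \left(-188651\right) \left(- \frac{1}{706}\right) = \frac{188651}{706} \approx 267.21$)
$\frac{k}{P{\left(65 \right)}} + \frac{393999}{-11986} = \frac{188651}{706 \left(-265 - 65\right)} + \frac{393999}{-11986} = \frac{188651}{706 \left(-265 - 65\right)} + 393999 \left(- \frac{1}{11986}\right) = \frac{188651}{706 \left(-330\right)} - \frac{393999}{11986} = \frac{188651}{706} \left(- \frac{1}{330}\right) - \frac{393999}{11986} = - \frac{188651}{232980} - \frac{393999}{11986} = - \frac{47027528953}{1396249140}$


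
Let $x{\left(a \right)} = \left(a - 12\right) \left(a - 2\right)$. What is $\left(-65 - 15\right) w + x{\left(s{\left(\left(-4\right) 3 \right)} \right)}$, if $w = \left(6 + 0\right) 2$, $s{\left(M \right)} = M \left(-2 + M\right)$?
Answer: $24936$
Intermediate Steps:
$w = 12$ ($w = 6 \cdot 2 = 12$)
$x{\left(a \right)} = \left(-12 + a\right) \left(-2 + a\right)$
$\left(-65 - 15\right) w + x{\left(s{\left(\left(-4\right) 3 \right)} \right)} = \left(-65 - 15\right) 12 + \left(24 + \left(\left(-4\right) 3 \left(-2 - 12\right)\right)^{2} - 14 \left(-4\right) 3 \left(-2 - 12\right)\right) = \left(-80\right) 12 + \left(24 + \left(- 12 \left(-2 - 12\right)\right)^{2} - 14 \left(- 12 \left(-2 - 12\right)\right)\right) = -960 + \left(24 + \left(\left(-12\right) \left(-14\right)\right)^{2} - 14 \left(\left(-12\right) \left(-14\right)\right)\right) = -960 + \left(24 + 168^{2} - 2352\right) = -960 + \left(24 + 28224 - 2352\right) = -960 + 25896 = 24936$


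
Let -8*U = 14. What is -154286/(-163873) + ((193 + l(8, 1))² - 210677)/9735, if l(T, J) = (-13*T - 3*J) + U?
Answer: -509745872239/25524858480 ≈ -19.971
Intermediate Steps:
U = -7/4 (U = -⅛*14 = -7/4 ≈ -1.7500)
l(T, J) = -7/4 - 13*T - 3*J (l(T, J) = (-13*T - 3*J) - 7/4 = -7/4 - 13*T - 3*J)
-154286/(-163873) + ((193 + l(8, 1))² - 210677)/9735 = -154286/(-163873) + ((193 + (-7/4 - 13*8 - 3*1))² - 210677)/9735 = -154286*(-1/163873) + ((193 + (-7/4 - 104 - 3))² - 210677)*(1/9735) = 154286/163873 + ((193 - 435/4)² - 210677)*(1/9735) = 154286/163873 + ((337/4)² - 210677)*(1/9735) = 154286/163873 + (113569/16 - 210677)*(1/9735) = 154286/163873 - 3257263/16*1/9735 = 154286/163873 - 3257263/155760 = -509745872239/25524858480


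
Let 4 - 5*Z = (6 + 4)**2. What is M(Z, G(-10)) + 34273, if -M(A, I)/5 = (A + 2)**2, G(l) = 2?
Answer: 163969/5 ≈ 32794.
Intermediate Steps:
Z = -96/5 (Z = 4/5 - (6 + 4)**2/5 = 4/5 - 1/5*10**2 = 4/5 - 1/5*100 = 4/5 - 20 = -96/5 ≈ -19.200)
M(A, I) = -5*(2 + A)**2 (M(A, I) = -5*(A + 2)**2 = -5*(2 + A)**2)
M(Z, G(-10)) + 34273 = -5*(2 - 96/5)**2 + 34273 = -5*(-86/5)**2 + 34273 = -5*7396/25 + 34273 = -7396/5 + 34273 = 163969/5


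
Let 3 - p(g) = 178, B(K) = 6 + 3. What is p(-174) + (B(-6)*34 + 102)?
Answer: 233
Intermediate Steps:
B(K) = 9
p(g) = -175 (p(g) = 3 - 1*178 = 3 - 178 = -175)
p(-174) + (B(-6)*34 + 102) = -175 + (9*34 + 102) = -175 + (306 + 102) = -175 + 408 = 233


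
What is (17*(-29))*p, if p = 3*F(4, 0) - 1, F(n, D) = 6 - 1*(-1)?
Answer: -9860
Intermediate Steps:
F(n, D) = 7 (F(n, D) = 6 + 1 = 7)
p = 20 (p = 3*7 - 1 = 21 - 1 = 20)
(17*(-29))*p = (17*(-29))*20 = -493*20 = -9860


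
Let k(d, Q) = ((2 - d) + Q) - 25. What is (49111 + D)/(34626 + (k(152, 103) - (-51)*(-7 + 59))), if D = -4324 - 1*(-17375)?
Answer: 31081/18603 ≈ 1.6708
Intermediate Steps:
k(d, Q) = -23 + Q - d (k(d, Q) = (2 + Q - d) - 25 = -23 + Q - d)
D = 13051 (D = -4324 + 17375 = 13051)
(49111 + D)/(34626 + (k(152, 103) - (-51)*(-7 + 59))) = (49111 + 13051)/(34626 + ((-23 + 103 - 1*152) - (-51)*(-7 + 59))) = 62162/(34626 + ((-23 + 103 - 152) - (-51)*52)) = 62162/(34626 + (-72 - 1*(-2652))) = 62162/(34626 + (-72 + 2652)) = 62162/(34626 + 2580) = 62162/37206 = 62162*(1/37206) = 31081/18603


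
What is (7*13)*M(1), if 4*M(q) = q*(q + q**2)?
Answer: 91/2 ≈ 45.500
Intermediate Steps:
M(q) = q*(q + q**2)/4 (M(q) = (q*(q + q**2))/4 = q*(q + q**2)/4)
(7*13)*M(1) = (7*13)*((1/4)*1**2*(1 + 1)) = 91*((1/4)*1*2) = 91*(1/2) = 91/2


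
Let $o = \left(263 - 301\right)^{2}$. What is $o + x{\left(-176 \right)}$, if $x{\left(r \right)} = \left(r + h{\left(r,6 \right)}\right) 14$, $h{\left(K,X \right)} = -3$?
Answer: $-1062$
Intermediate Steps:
$x{\left(r \right)} = -42 + 14 r$ ($x{\left(r \right)} = \left(r - 3\right) 14 = \left(-3 + r\right) 14 = -42 + 14 r$)
$o = 1444$ ($o = \left(-38\right)^{2} = 1444$)
$o + x{\left(-176 \right)} = 1444 + \left(-42 + 14 \left(-176\right)\right) = 1444 - 2506 = -1062$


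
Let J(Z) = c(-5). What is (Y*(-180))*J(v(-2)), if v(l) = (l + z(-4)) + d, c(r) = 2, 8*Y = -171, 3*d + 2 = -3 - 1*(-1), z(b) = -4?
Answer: 7695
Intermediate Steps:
d = -4/3 (d = -⅔ + (-3 - 1*(-1))/3 = -⅔ + (-3 + 1)/3 = -⅔ + (⅓)*(-2) = -⅔ - ⅔ = -4/3 ≈ -1.3333)
Y = -171/8 (Y = (⅛)*(-171) = -171/8 ≈ -21.375)
v(l) = -16/3 + l (v(l) = (l - 4) - 4/3 = (-4 + l) - 4/3 = -16/3 + l)
J(Z) = 2
(Y*(-180))*J(v(-2)) = -171/8*(-180)*2 = (7695/2)*2 = 7695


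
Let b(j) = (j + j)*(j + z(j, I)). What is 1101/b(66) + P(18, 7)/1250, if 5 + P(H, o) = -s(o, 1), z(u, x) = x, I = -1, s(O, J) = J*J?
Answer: 44159/357500 ≈ 0.12352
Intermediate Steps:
s(O, J) = J²
P(H, o) = -6 (P(H, o) = -5 - 1*1² = -5 - 1*1 = -5 - 1 = -6)
b(j) = 2*j*(-1 + j) (b(j) = (j + j)*(j - 1) = (2*j)*(-1 + j) = 2*j*(-1 + j))
1101/b(66) + P(18, 7)/1250 = 1101/((2*66*(-1 + 66))) - 6/1250 = 1101/((2*66*65)) - 6*1/1250 = 1101/8580 - 3/625 = 1101*(1/8580) - 3/625 = 367/2860 - 3/625 = 44159/357500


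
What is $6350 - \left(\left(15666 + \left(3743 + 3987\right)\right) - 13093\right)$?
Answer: $-3953$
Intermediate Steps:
$6350 - \left(\left(15666 + \left(3743 + 3987\right)\right) - 13093\right) = 6350 - \left(\left(15666 + 7730\right) - 13093\right) = 6350 - \left(23396 - 13093\right) = 6350 - 10303 = -3953$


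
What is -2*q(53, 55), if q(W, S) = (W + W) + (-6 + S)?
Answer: -310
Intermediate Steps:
q(W, S) = -6 + S + 2*W (q(W, S) = 2*W + (-6 + S) = -6 + S + 2*W)
-2*q(53, 55) = -2*(-6 + 55 + 2*53) = -2*(-6 + 55 + 106) = -2*155 = -310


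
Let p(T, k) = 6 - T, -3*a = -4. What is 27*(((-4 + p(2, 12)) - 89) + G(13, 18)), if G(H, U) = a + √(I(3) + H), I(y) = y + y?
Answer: -2367 + 27*√19 ≈ -2249.3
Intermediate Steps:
a = 4/3 (a = -⅓*(-4) = 4/3 ≈ 1.3333)
I(y) = 2*y
G(H, U) = 4/3 + √(6 + H) (G(H, U) = 4/3 + √(2*3 + H) = 4/3 + √(6 + H))
27*(((-4 + p(2, 12)) - 89) + G(13, 18)) = 27*(((-4 + (6 - 1*2)) - 89) + (4/3 + √(6 + 13))) = 27*(((-4 + (6 - 2)) - 89) + (4/3 + √19)) = 27*(((-4 + 4) - 89) + (4/3 + √19)) = 27*((0 - 89) + (4/3 + √19)) = 27*(-89 + (4/3 + √19)) = 27*(-263/3 + √19) = -2367 + 27*√19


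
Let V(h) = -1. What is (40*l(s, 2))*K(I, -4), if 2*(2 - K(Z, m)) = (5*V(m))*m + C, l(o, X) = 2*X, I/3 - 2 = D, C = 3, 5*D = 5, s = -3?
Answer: -1520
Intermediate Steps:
D = 1 (D = (⅕)*5 = 1)
I = 9 (I = 6 + 3*1 = 6 + 3 = 9)
K(Z, m) = ½ + 5*m/2 (K(Z, m) = 2 - ((5*(-1))*m + 3)/2 = 2 - (-5*m + 3)/2 = 2 - (3 - 5*m)/2 = 2 + (-3/2 + 5*m/2) = ½ + 5*m/2)
(40*l(s, 2))*K(I, -4) = (40*(2*2))*(½ + (5/2)*(-4)) = (40*4)*(½ - 10) = 160*(-19/2) = -1520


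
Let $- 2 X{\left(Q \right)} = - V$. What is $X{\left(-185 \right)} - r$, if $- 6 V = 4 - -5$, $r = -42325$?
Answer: $\frac{169297}{4} \approx 42324.0$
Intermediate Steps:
$V = - \frac{3}{2}$ ($V = - \frac{4 - -5}{6} = - \frac{4 + 5}{6} = \left(- \frac{1}{6}\right) 9 = - \frac{3}{2} \approx -1.5$)
$X{\left(Q \right)} = - \frac{3}{4}$ ($X{\left(Q \right)} = - \frac{\left(-1\right) \left(- \frac{3}{2}\right)}{2} = \left(- \frac{1}{2}\right) \frac{3}{2} = - \frac{3}{4}$)
$X{\left(-185 \right)} - r = - \frac{3}{4} - -42325 = - \frac{3}{4} + 42325 = \frac{169297}{4}$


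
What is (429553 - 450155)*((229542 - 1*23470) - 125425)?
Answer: -1661489494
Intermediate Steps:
(429553 - 450155)*((229542 - 1*23470) - 125425) = -20602*((229542 - 23470) - 125425) = -20602*(206072 - 125425) = -20602*80647 = -1661489494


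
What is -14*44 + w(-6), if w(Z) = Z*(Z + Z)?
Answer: -544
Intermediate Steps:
w(Z) = 2*Z**2 (w(Z) = Z*(2*Z) = 2*Z**2)
-14*44 + w(-6) = -14*44 + 2*(-6)**2 = -616 + 2*36 = -616 + 72 = -544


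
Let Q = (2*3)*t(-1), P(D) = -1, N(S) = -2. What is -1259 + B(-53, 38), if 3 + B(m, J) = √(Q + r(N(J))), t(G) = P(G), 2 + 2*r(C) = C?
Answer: -1262 + 2*I*√2 ≈ -1262.0 + 2.8284*I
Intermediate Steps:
r(C) = -1 + C/2
t(G) = -1
Q = -6 (Q = (2*3)*(-1) = 6*(-1) = -6)
B(m, J) = -3 + 2*I*√2 (B(m, J) = -3 + √(-6 + (-1 + (½)*(-2))) = -3 + √(-6 + (-1 - 1)) = -3 + √(-6 - 2) = -3 + √(-8) = -3 + 2*I*√2)
-1259 + B(-53, 38) = -1259 + (-3 + 2*I*√2) = -1262 + 2*I*√2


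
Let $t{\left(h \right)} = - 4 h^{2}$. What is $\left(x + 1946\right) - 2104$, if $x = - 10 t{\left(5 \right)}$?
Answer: $842$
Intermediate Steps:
$x = 1000$ ($x = - 10 \left(- 4 \cdot 5^{2}\right) = - 10 \left(\left(-4\right) 25\right) = \left(-10\right) \left(-100\right) = 1000$)
$\left(x + 1946\right) - 2104 = \left(1000 + 1946\right) - 2104 = 2946 - 2104 = 842$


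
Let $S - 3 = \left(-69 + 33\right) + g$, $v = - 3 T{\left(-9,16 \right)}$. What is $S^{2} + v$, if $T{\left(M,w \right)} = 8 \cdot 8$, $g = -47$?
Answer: $6208$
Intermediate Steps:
$T{\left(M,w \right)} = 64$
$v = -192$ ($v = \left(-3\right) 64 = -192$)
$S = -80$ ($S = 3 + \left(\left(-69 + 33\right) - 47\right) = 3 - 83 = -80$)
$S^{2} + v = \left(-80\right)^{2} - 192 = 6400 - 192 = 6208$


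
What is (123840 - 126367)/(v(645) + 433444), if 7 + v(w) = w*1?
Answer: -2527/434082 ≈ -0.0058215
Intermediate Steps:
v(w) = -7 + w (v(w) = -7 + w*1 = -7 + w)
(123840 - 126367)/(v(645) + 433444) = (123840 - 126367)/((-7 + 645) + 433444) = -2527/(638 + 433444) = -2527/434082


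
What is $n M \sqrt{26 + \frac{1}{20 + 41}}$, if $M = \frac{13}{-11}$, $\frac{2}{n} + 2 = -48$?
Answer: $\frac{299 \sqrt{183}}{16775} \approx 0.24112$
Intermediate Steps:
$n = - \frac{1}{25}$ ($n = \frac{2}{-2 - 48} = \frac{2}{-50} = 2 \left(- \frac{1}{50}\right) = - \frac{1}{25} \approx -0.04$)
$M = - \frac{13}{11}$ ($M = 13 \left(- \frac{1}{11}\right) = - \frac{13}{11} \approx -1.1818$)
$n M \sqrt{26 + \frac{1}{20 + 41}} = \left(- \frac{1}{25}\right) \left(- \frac{13}{11}\right) \sqrt{26 + \frac{1}{20 + 41}} = \frac{13 \sqrt{26 + \frac{1}{61}}}{275} = \frac{13 \sqrt{\frac{1587}{61}}}{275} = \frac{13 \frac{23 \sqrt{183}}{61}}{275} = \frac{299 \sqrt{183}}{16775}$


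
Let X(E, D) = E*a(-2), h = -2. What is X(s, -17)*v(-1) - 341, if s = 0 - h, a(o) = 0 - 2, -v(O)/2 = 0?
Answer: -341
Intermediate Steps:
v(O) = 0 (v(O) = -2*0 = 0)
a(o) = -2
s = 2 (s = 0 - 1*(-2) = 0 + 2 = 2)
X(E, D) = -2*E (X(E, D) = E*(-2) = -2*E)
X(s, -17)*v(-1) - 341 = -2*2*0 - 341 = -4*0 - 341 = 0 - 341 = -341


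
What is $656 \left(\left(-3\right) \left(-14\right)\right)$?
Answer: $27552$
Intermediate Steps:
$656 \left(\left(-3\right) \left(-14\right)\right) = 656 \cdot 42 = 27552$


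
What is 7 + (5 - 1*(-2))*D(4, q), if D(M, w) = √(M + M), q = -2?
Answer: 7 + 14*√2 ≈ 26.799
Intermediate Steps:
D(M, w) = √2*√M (D(M, w) = √(2*M) = √2*√M)
7 + (5 - 1*(-2))*D(4, q) = 7 + (5 - 1*(-2))*(√2*√4) = 7 + (5 + 2)*(√2*2) = 7 + 7*(2*√2) = 7 + 14*√2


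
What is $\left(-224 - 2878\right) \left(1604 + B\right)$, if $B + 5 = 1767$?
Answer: $-10441332$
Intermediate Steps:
$B = 1762$ ($B = -5 + 1767 = 1762$)
$\left(-224 - 2878\right) \left(1604 + B\right) = \left(-224 - 2878\right) \left(1604 + 1762\right) = \left(-3102\right) 3366 = -10441332$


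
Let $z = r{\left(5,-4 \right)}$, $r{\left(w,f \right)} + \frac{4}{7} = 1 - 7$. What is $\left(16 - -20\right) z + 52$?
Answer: $- \frac{1292}{7} \approx -184.57$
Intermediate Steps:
$r{\left(w,f \right)} = - \frac{46}{7}$ ($r{\left(w,f \right)} = - \frac{4}{7} + \left(1 - 7\right) = - \frac{4}{7} - 6 = - \frac{46}{7}$)
$z = - \frac{46}{7} \approx -6.5714$
$\left(16 - -20\right) z + 52 = \left(16 - -20\right) \left(- \frac{46}{7}\right) + 52 = \left(16 + 20\right) \left(- \frac{46}{7}\right) + 52 = 36 \left(- \frac{46}{7}\right) + 52 = - \frac{1656}{7} + 52 = - \frac{1292}{7}$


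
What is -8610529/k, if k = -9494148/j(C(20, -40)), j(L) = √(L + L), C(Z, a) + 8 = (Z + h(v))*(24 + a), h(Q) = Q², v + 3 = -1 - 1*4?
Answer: 111936877*I/2373537 ≈ 47.16*I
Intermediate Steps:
v = -8 (v = -3 + (-1 - 1*4) = -3 + (-1 - 4) = -3 - 5 = -8)
C(Z, a) = -8 + (24 + a)*(64 + Z) (C(Z, a) = -8 + (Z + (-8)²)*(24 + a) = -8 + (Z + 64)*(24 + a) = -8 + (64 + Z)*(24 + a) = -8 + (24 + a)*(64 + Z))
j(L) = √2*√L (j(L) = √(2*L) = √2*√L)
k = 2373537*I/13 (k = -9494148*√2/(2*√(1528 + 24*20 + 64*(-40) + 20*(-40))) = -9494148*√2/(2*√(1528 + 480 - 2560 - 800)) = -9494148*(-I/52) = -(-2373537)*I/13 = 2373537*I/13 ≈ 1.8258e+5*I)
-8610529/k = -8610529*(-13*I/2373537) = -(-111936877)*I/2373537 = 111936877*I/2373537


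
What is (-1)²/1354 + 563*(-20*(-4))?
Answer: 60984161/1354 ≈ 45040.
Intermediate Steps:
(-1)²/1354 + 563*(-20*(-4)) = 1*(1/1354) + 563*80 = 1/1354 + 45040 = 60984161/1354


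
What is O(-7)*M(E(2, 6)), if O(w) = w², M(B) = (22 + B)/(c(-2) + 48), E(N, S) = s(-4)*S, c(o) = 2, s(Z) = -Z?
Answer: 1127/25 ≈ 45.080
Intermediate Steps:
E(N, S) = 4*S (E(N, S) = (-1*(-4))*S = 4*S)
M(B) = 11/25 + B/50 (M(B) = (22 + B)/(2 + 48) = (22 + B)/50 = (22 + B)*(1/50) = 11/25 + B/50)
O(-7)*M(E(2, 6)) = (-7)²*(11/25 + (4*6)/50) = 49*(11/25 + (1/50)*24) = 49*(11/25 + 12/25) = 49*(23/25) = 1127/25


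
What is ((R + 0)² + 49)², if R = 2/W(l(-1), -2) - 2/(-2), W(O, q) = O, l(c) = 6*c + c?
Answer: 5885476/2401 ≈ 2451.3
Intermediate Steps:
l(c) = 7*c
R = 5/7 (R = 2/((7*(-1))) - 2/(-2) = 2/(-7) - 2*(-½) = 2*(-⅐) + 1 = -2/7 + 1 = 5/7 ≈ 0.71429)
((R + 0)² + 49)² = ((5/7 + 0)² + 49)² = ((5/7)² + 49)² = (25/49 + 49)² = (2426/49)² = 5885476/2401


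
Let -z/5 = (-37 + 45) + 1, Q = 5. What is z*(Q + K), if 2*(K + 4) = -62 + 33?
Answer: 1215/2 ≈ 607.50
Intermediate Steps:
z = -45 (z = -5*((-37 + 45) + 1) = -5*(8 + 1) = -5*9 = -45)
K = -37/2 (K = -4 + (-62 + 33)/2 = -4 + (1/2)*(-29) = -4 - 29/2 = -37/2 ≈ -18.500)
z*(Q + K) = -45*(5 - 37/2) = -45*(-27/2) = 1215/2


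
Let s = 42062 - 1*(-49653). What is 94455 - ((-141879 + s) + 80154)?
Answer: 64465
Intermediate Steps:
s = 91715 (s = 42062 + 49653 = 91715)
94455 - ((-141879 + s) + 80154) = 94455 - ((-141879 + 91715) + 80154) = 94455 - (-50164 + 80154) = 94455 - 1*29990 = 94455 - 29990 = 64465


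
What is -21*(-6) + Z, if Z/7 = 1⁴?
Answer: 133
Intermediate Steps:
Z = 7 (Z = 7*1⁴ = 7*1 = 7)
-21*(-6) + Z = -21*(-6) + 7 = 126 + 7 = 133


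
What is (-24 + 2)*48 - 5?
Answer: -1061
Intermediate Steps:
(-24 + 2)*48 - 5 = -22*48 - 5 = -1056 - 5 = -1061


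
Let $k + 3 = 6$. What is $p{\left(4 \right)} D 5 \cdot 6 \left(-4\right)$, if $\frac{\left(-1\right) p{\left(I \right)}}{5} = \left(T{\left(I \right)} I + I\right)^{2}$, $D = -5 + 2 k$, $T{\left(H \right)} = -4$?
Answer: $86400$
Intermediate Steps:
$k = 3$ ($k = -3 + 6 = 3$)
$D = 1$ ($D = -5 + 2 \cdot 3 = -5 + 6 = 1$)
$p{\left(I \right)} = - 45 I^{2}$ ($p{\left(I \right)} = - 5 \left(- 4 I + I\right)^{2} = - 5 \left(- 3 I\right)^{2} = - 5 \cdot 9 I^{2} = - 45 I^{2}$)
$p{\left(4 \right)} D 5 \cdot 6 \left(-4\right) = - 45 \cdot 4^{2} \cdot 1 \cdot 5 \cdot 6 \left(-4\right) = \left(-45\right) 16 \cdot 1 \cdot 30 \left(-4\right) = \left(-720\right) 1 \left(-120\right) = \left(-720\right) \left(-120\right) = 86400$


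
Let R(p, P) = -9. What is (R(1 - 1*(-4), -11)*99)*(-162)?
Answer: 144342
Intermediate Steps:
(R(1 - 1*(-4), -11)*99)*(-162) = -9*99*(-162) = -891*(-162) = 144342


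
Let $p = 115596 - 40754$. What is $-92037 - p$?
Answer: $-166879$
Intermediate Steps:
$p = 74842$
$-92037 - p = -92037 - 74842 = -166879$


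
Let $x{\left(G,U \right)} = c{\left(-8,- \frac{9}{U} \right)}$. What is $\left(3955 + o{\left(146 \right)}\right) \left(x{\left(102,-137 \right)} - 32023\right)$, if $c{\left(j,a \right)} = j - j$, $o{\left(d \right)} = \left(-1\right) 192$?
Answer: $-120502549$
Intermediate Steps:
$o{\left(d \right)} = -192$
$c{\left(j,a \right)} = 0$
$x{\left(G,U \right)} = 0$
$\left(3955 + o{\left(146 \right)}\right) \left(x{\left(102,-137 \right)} - 32023\right) = \left(3955 - 192\right) \left(0 - 32023\right) = 3763 \left(-32023\right) = -120502549$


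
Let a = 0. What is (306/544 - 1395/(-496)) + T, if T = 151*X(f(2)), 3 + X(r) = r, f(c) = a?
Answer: -3597/8 ≈ -449.63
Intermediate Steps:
f(c) = 0
X(r) = -3 + r
T = -453 (T = 151*(-3 + 0) = 151*(-3) = -453)
(306/544 - 1395/(-496)) + T = (306/544 - 1395/(-496)) - 453 = (306*(1/544) - 1395*(-1/496)) - 453 = (9/16 + 45/16) - 453 = 27/8 - 453 = -3597/8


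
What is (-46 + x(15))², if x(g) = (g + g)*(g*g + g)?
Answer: 51179716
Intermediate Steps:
x(g) = 2*g*(g + g²) (x(g) = (2*g)*(g² + g) = (2*g)*(g + g²) = 2*g*(g + g²))
(-46 + x(15))² = (-46 + 2*15²*(1 + 15))² = (-46 + 2*225*16)² = (-46 + 7200)² = 7154² = 51179716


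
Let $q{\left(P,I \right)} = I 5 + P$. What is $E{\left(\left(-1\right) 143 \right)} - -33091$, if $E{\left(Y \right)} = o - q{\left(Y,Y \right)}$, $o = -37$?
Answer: $33912$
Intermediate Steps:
$q{\left(P,I \right)} = P + 5 I$ ($q{\left(P,I \right)} = 5 I + P = P + 5 I$)
$E{\left(Y \right)} = -37 - 6 Y$ ($E{\left(Y \right)} = -37 - \left(Y + 5 Y\right) = -37 - 6 Y$)
$E{\left(\left(-1\right) 143 \right)} - -33091 = \left(-37 - 6 \left(\left(-1\right) 143\right)\right) - -33091 = \left(-37 - -858\right) + 33091 = \left(-37 + 858\right) + 33091 = 821 + 33091 = 33912$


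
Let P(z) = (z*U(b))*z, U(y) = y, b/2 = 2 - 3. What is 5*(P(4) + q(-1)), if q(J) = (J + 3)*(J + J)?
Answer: -180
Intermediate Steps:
b = -2 (b = 2*(2 - 3) = 2*(-1) = -2)
q(J) = 2*J*(3 + J) (q(J) = (3 + J)*(2*J) = 2*J*(3 + J))
P(z) = -2*z**2 (P(z) = (z*(-2))*z = (-2*z)*z = -2*z**2)
5*(P(4) + q(-1)) = 5*(-2*4**2 + 2*(-1)*(3 - 1)) = 5*(-2*16 + 2*(-1)*2) = 5*(-32 - 4) = 5*(-36) = -180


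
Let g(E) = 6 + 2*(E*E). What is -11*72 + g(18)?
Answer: -138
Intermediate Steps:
g(E) = 6 + 2*E²
-11*72 + g(18) = -11*72 + (6 + 2*18²) = -792 + (6 + 2*324) = -792 + (6 + 648) = -792 + 654 = -138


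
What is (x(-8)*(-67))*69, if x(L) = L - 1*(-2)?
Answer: 27738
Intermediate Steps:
x(L) = 2 + L (x(L) = L + 2 = 2 + L)
(x(-8)*(-67))*69 = ((2 - 8)*(-67))*69 = -6*(-67)*69 = 402*69 = 27738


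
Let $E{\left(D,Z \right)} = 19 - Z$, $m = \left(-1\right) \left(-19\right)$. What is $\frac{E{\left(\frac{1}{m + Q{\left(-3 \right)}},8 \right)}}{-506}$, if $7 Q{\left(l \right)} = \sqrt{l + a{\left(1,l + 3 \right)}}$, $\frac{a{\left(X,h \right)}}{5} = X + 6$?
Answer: $- \frac{1}{46} \approx -0.021739$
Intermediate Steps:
$a{\left(X,h \right)} = 30 + 5 X$ ($a{\left(X,h \right)} = 5 \left(X + 6\right) = 5 \left(6 + X\right) = 30 + 5 X$)
$Q{\left(l \right)} = \frac{\sqrt{35 + l}}{7}$ ($Q{\left(l \right)} = \frac{\sqrt{l + \left(30 + 5 \cdot 1\right)}}{7} = \frac{\sqrt{l + \left(30 + 5\right)}}{7} = \frac{\sqrt{l + 35}}{7} = \frac{\sqrt{35 + l}}{7}$)
$m = 19$
$\frac{E{\left(\frac{1}{m + Q{\left(-3 \right)}},8 \right)}}{-506} = \frac{19 - 8}{-506} = \left(19 - 8\right) \left(- \frac{1}{506}\right) = 11 \left(- \frac{1}{506}\right) = - \frac{1}{46}$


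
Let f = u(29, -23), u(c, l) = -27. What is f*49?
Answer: -1323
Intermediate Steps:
f = -27
f*49 = -27*49 = -1323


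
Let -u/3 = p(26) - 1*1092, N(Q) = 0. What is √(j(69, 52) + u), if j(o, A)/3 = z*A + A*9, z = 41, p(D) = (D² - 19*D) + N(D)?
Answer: 9*√130 ≈ 102.62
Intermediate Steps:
p(D) = D² - 19*D (p(D) = (D² - 19*D) + 0 = D² - 19*D)
j(o, A) = 150*A (j(o, A) = 3*(41*A + A*9) = 3*(41*A + 9*A) = 3*(50*A) = 150*A)
u = 2730 (u = -3*(26*(-19 + 26) - 1*1092) = -3*(26*7 - 1092) = -3*(182 - 1092) = -3*(-910) = 2730)
√(j(69, 52) + u) = √(150*52 + 2730) = √(7800 + 2730) = √10530 = 9*√130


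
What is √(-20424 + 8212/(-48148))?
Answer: I*√2959245184417/12037 ≈ 142.91*I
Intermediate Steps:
√(-20424 + 8212/(-48148)) = √(-20424 + 8212*(-1/48148)) = √(-20424 - 2053/12037) = √(-245845741/12037) = I*√2959245184417/12037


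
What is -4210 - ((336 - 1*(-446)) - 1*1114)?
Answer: -3878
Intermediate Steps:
-4210 - ((336 - 1*(-446)) - 1*1114) = -4210 - ((336 + 446) - 1114) = -4210 - (782 - 1114) = -4210 - 1*(-332) = -4210 + 332 = -3878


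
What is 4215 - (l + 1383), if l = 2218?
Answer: 614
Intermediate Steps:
4215 - (l + 1383) = 4215 - (2218 + 1383) = 4215 - 1*3601 = 4215 - 3601 = 614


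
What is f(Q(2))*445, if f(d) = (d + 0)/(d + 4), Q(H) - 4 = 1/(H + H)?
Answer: 7565/33 ≈ 229.24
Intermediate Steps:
Q(H) = 4 + 1/(2*H) (Q(H) = 4 + 1/(H + H) = 4 + 1/(2*H))
f(d) = d/(4 + d)
f(Q(2))*445 = ((4 + (½)/2)/(4 + (4 + (½)/2)))*445 = ((4 + (½)*(½))/(4 + (4 + (½)*(½))))*445 = ((4 + ¼)/(4 + (4 + ¼)))*445 = (17/(4*(4 + 17/4)))*445 = (17/(4*(33/4)))*445 = ((17/4)*(4/33))*445 = (17/33)*445 = 7565/33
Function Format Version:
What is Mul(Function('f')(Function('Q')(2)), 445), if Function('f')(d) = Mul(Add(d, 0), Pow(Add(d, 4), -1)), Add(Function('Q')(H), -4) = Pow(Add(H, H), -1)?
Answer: Rational(7565, 33) ≈ 229.24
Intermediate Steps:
Function('Q')(H) = Add(4, Mul(Rational(1, 2), Pow(H, -1))) (Function('Q')(H) = Add(4, Pow(Add(H, H), -1)) = Add(4, Pow(Mul(2, H), -1)) = Add(4, Mul(Rational(1, 2), Pow(H, -1))))
Function('f')(d) = Mul(d, Pow(Add(4, d), -1))
Mul(Function('f')(Function('Q')(2)), 445) = Mul(Mul(Add(4, Mul(Rational(1, 2), Pow(2, -1))), Pow(Add(4, Add(4, Mul(Rational(1, 2), Pow(2, -1)))), -1)), 445) = Mul(Mul(Add(4, Mul(Rational(1, 2), Rational(1, 2))), Pow(Add(4, Add(4, Mul(Rational(1, 2), Rational(1, 2)))), -1)), 445) = Mul(Mul(Add(4, Rational(1, 4)), Pow(Add(4, Add(4, Rational(1, 4))), -1)), 445) = Mul(Mul(Rational(17, 4), Pow(Add(4, Rational(17, 4)), -1)), 445) = Mul(Mul(Rational(17, 4), Pow(Rational(33, 4), -1)), 445) = Mul(Mul(Rational(17, 4), Rational(4, 33)), 445) = Mul(Rational(17, 33), 445) = Rational(7565, 33)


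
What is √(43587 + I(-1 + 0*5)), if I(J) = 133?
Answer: 2*√10930 ≈ 209.09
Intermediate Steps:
√(43587 + I(-1 + 0*5)) = √(43587 + 133) = √43720 = 2*√10930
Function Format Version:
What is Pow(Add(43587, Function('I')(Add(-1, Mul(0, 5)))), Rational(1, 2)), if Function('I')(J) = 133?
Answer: Mul(2, Pow(10930, Rational(1, 2))) ≈ 209.09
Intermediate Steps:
Pow(Add(43587, Function('I')(Add(-1, Mul(0, 5)))), Rational(1, 2)) = Pow(Add(43587, 133), Rational(1, 2)) = Pow(43720, Rational(1, 2)) = Mul(2, Pow(10930, Rational(1, 2)))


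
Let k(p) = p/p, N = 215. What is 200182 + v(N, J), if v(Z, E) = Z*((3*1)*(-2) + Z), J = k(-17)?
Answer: 245117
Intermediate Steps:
k(p) = 1
J = 1
v(Z, E) = Z*(-6 + Z) (v(Z, E) = Z*(3*(-2) + Z) = Z*(-6 + Z))
200182 + v(N, J) = 200182 + 215*(-6 + 215) = 200182 + 215*209 = 200182 + 44935 = 245117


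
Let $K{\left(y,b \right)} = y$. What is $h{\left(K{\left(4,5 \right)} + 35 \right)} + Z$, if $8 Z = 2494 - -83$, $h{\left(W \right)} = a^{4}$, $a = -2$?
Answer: $\frac{2705}{8} \approx 338.13$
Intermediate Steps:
$h{\left(W \right)} = 16$ ($h{\left(W \right)} = \left(-2\right)^{4} = 16$)
$Z = \frac{2577}{8}$ ($Z = \frac{2494 - -83}{8} = \frac{2494 + \left(90 - 7\right)}{8} = \frac{2494 + 83}{8} = \frac{1}{8} \cdot 2577 = \frac{2577}{8} \approx 322.13$)
$h{\left(K{\left(4,5 \right)} + 35 \right)} + Z = 16 + \frac{2577}{8} = \frac{2705}{8}$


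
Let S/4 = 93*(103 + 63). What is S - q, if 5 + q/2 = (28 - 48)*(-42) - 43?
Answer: 60168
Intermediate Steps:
q = 1584 (q = -10 + 2*((28 - 48)*(-42) - 43) = -10 + 2*(-20*(-42) - 43) = -10 + 2*(840 - 43) = -10 + 2*797 = -10 + 1594 = 1584)
S = 61752 (S = 4*(93*(103 + 63)) = 4*(93*166) = 4*15438 = 61752)
S - q = 61752 - 1*1584 = 61752 - 1584 = 60168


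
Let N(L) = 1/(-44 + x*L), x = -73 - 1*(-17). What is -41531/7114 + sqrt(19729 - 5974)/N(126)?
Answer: -41531/7114 - 7100*sqrt(13755) ≈ -8.3271e+5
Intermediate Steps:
x = -56 (x = -73 + 17 = -56)
N(L) = 1/(-44 - 56*L)
-41531/7114 + sqrt(19729 - 5974)/N(126) = -41531/7114 + sqrt(19729 - 5974)/((1/(4*(-11 - 14*126)))) = -41531*1/7114 + sqrt(13755)/((1/(4*(-11 - 1764)))) = -41531/7114 + sqrt(13755)/(((1/4)/(-1775))) = -41531/7114 + sqrt(13755)/(((1/4)*(-1/1775))) = -41531/7114 + sqrt(13755)/(-1/7100) = -41531/7114 + sqrt(13755)*(-7100) = -41531/7114 - 7100*sqrt(13755)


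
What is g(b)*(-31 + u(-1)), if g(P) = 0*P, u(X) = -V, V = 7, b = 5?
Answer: 0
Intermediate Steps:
u(X) = -7 (u(X) = -1*7 = -7)
g(P) = 0
g(b)*(-31 + u(-1)) = 0*(-31 - 7) = 0*(-38) = 0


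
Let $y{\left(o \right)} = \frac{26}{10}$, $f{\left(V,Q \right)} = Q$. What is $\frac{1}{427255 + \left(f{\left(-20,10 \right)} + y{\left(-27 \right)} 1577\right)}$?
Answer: $\frac{5}{2156826} \approx 2.3182 \cdot 10^{-6}$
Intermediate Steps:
$y{\left(o \right)} = \frac{13}{5}$ ($y{\left(o \right)} = 26 \cdot \frac{1}{10} = \frac{13}{5}$)
$\frac{1}{427255 + \left(f{\left(-20,10 \right)} + y{\left(-27 \right)} 1577\right)} = \frac{1}{427255 + \left(10 + \frac{13}{5} \cdot 1577\right)} = \frac{1}{427255 + \left(10 + \frac{20501}{5}\right)} = \frac{1}{427255 + \frac{20551}{5}} = \frac{1}{\frac{2156826}{5}} = \frac{5}{2156826}$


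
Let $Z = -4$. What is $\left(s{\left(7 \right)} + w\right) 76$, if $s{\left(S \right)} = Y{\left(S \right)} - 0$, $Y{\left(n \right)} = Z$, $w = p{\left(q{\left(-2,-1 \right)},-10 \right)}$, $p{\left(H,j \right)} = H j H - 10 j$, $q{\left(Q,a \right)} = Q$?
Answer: $4256$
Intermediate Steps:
$p{\left(H,j \right)} = - 10 j + j H^{2}$ ($p{\left(H,j \right)} = j H^{2} - 10 j = - 10 j + j H^{2}$)
$w = 60$ ($w = - 10 \left(-10 + \left(-2\right)^{2}\right) = - 10 \left(-10 + 4\right) = \left(-10\right) \left(-6\right) = 60$)
$Y{\left(n \right)} = -4$
$s{\left(S \right)} = -4$ ($s{\left(S \right)} = -4 - 0 = -4 + 0 = -4$)
$\left(s{\left(7 \right)} + w\right) 76 = \left(-4 + 60\right) 76 = 56 \cdot 76 = 4256$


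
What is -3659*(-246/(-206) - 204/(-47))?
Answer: -98035587/4841 ≈ -20251.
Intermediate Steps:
-3659*(-246/(-206) - 204/(-47)) = -3659*(-246*(-1/206) - 204*(-1/47)) = -3659*(123/103 + 204/47) = -3659*26793/4841 = -98035587/4841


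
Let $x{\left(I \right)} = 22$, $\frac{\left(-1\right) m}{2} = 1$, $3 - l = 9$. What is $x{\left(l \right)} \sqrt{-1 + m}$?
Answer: $22 i \sqrt{3} \approx 38.105 i$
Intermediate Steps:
$l = -6$ ($l = 3 - 9 = -6$)
$m = -2$ ($m = \left(-2\right) 1 = -2$)
$x{\left(l \right)} \sqrt{-1 + m} = 22 \sqrt{-1 - 2} = 22 \sqrt{-3} = 22 i \sqrt{3}$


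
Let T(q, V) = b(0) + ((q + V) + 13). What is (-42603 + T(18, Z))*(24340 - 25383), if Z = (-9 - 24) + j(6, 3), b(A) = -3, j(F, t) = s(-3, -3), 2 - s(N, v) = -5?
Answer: 44432843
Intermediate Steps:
s(N, v) = 7 (s(N, v) = 2 - 1*(-5) = 2 + 5 = 7)
j(F, t) = 7
Z = -26 (Z = (-9 - 24) + 7 = -33 + 7 = -26)
T(q, V) = 10 + V + q (T(q, V) = -3 + ((q + V) + 13) = -3 + ((V + q) + 13) = -3 + (13 + V + q) = 10 + V + q)
(-42603 + T(18, Z))*(24340 - 25383) = (-42603 + (10 - 26 + 18))*(24340 - 25383) = (-42603 + 2)*(-1043) = -42601*(-1043) = 44432843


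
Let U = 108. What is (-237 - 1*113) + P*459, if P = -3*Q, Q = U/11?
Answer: -152566/11 ≈ -13870.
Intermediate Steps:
Q = 108/11 ≈ 9.8182
P = -324/11 (P = -3*108/11 = -324/11 ≈ -29.455)
(-237 - 1*113) + P*459 = (-237 - 1*113) - 324/11*459 = (-237 - 113) - 148716/11 = -350 - 148716/11 = -152566/11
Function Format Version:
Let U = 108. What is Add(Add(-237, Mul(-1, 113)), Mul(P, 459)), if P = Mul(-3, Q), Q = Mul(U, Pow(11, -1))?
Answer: Rational(-152566, 11) ≈ -13870.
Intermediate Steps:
Q = Rational(108, 11) (Q = Mul(108, Pow(11, -1)) = Mul(108, Rational(1, 11)) = Rational(108, 11) ≈ 9.8182)
P = Rational(-324, 11) (P = Mul(-3, Rational(108, 11)) = Rational(-324, 11) ≈ -29.455)
Add(Add(-237, Mul(-1, 113)), Mul(P, 459)) = Add(Add(-237, Mul(-1, 113)), Mul(Rational(-324, 11), 459)) = Add(Add(-237, -113), Rational(-148716, 11)) = Add(-350, Rational(-148716, 11)) = Rational(-152566, 11)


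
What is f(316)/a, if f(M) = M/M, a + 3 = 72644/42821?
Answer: -42821/55819 ≈ -0.76714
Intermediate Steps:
a = -55819/42821 (a = -3 + 72644/42821 = -55819/42821 ≈ -1.3035)
f(M) = 1
f(316)/a = 1/(-55819/42821) = 1*(-42821/55819) = -42821/55819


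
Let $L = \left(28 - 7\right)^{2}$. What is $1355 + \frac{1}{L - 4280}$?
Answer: $\frac{5201844}{3839} \approx 1355.0$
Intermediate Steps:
$L = 441$ ($L = 21^{2} = 441$)
$1355 + \frac{1}{L - 4280} = 1355 + \frac{1}{441 - 4280} = 1355 + \frac{1}{-3839} = 1355 - \frac{1}{3839} = \frac{5201844}{3839}$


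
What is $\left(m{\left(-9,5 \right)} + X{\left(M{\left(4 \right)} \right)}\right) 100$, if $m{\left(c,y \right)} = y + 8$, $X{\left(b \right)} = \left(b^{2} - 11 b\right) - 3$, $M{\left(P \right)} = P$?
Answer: $-1800$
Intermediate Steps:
$X{\left(b \right)} = -3 + b^{2} - 11 b$ ($X{\left(b \right)} = \left(b^{2} - 11 b\right) - 3 = -3 + b^{2} - 11 b$)
$m{\left(c,y \right)} = 8 + y$
$\left(m{\left(-9,5 \right)} + X{\left(M{\left(4 \right)} \right)}\right) 100 = \left(\left(8 + 5\right) - \left(47 - 16\right)\right) 100 = \left(13 - 31\right) 100 = \left(-18\right) 100 = -1800$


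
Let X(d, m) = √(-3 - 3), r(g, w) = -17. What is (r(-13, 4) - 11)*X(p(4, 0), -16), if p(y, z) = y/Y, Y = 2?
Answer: -28*I*√6 ≈ -68.586*I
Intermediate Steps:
p(y, z) = y/2
X(d, m) = I*√6 (X(d, m) = √(-6) = I*√6)
(r(-13, 4) - 11)*X(p(4, 0), -16) = (-17 - 11)*(I*√6) = -28*I*√6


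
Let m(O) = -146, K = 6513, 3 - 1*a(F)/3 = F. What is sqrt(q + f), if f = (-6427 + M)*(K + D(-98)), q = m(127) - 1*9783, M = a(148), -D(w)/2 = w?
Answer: 3*I*sqrt(5116343) ≈ 6785.8*I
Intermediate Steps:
a(F) = 9 - 3*F
D(w) = -2*w
M = -435 (M = 9 - 3*148 = 9 - 444 = -435)
q = -9929 (q = -146 - 1*9783 = -146 - 9783 = -9929)
f = -46037158 (f = (-6427 - 435)*(6513 - 2*(-98)) = -6862*(6513 + 196) = -6862*6709 = -46037158)
sqrt(q + f) = sqrt(-9929 - 46037158) = sqrt(-46047087) = 3*I*sqrt(5116343)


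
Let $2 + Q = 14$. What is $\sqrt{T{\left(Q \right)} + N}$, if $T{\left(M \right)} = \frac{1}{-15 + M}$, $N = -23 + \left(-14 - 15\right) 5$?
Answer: $\frac{i \sqrt{1515}}{3} \approx 12.974 i$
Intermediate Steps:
$N = -168$ ($N = -23 - 145 = -168$)
$Q = 12$ ($Q = -2 + 14 = 12$)
$\sqrt{T{\left(Q \right)} + N} = \sqrt{\frac{1}{-15 + 12} - 168} = \sqrt{\frac{1}{-3} - 168} = \sqrt{- \frac{1}{3} - 168} = \sqrt{- \frac{505}{3}} = \frac{i \sqrt{1515}}{3}$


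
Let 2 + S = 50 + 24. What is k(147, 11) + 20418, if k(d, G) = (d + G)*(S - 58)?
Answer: 22630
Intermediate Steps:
S = 72 (S = -2 + (50 + 24) = -2 + 74 = 72)
k(d, G) = 14*G + 14*d (k(d, G) = (d + G)*(72 - 58) = (G + d)*14 = 14*G + 14*d)
k(147, 11) + 20418 = (14*11 + 14*147) + 20418 = (154 + 2058) + 20418 = 2212 + 20418 = 22630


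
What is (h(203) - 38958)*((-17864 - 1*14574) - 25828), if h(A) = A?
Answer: 2258098830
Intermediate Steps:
(h(203) - 38958)*((-17864 - 1*14574) - 25828) = (203 - 38958)*((-17864 - 1*14574) - 25828) = -38755*((-17864 - 14574) - 25828) = -38755*(-32438 - 25828) = -38755*(-58266) = 2258098830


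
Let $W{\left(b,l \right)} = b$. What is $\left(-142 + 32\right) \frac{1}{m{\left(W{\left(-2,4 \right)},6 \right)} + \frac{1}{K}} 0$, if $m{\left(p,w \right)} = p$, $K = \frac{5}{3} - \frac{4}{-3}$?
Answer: $0$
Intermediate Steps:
$K = 3$ ($K = 5 \cdot \frac{1}{3} - - \frac{4}{3} = \frac{5}{3} + \frac{4}{3} = 3$)
$\left(-142 + 32\right) \frac{1}{m{\left(W{\left(-2,4 \right)},6 \right)} + \frac{1}{K}} 0 = \left(-142 + 32\right) \frac{1}{-2 + \frac{1}{3}} \cdot 0 = - 110 \frac{1}{-2 + \frac{1}{3}} \cdot 0 = - 110 \frac{1}{- \frac{5}{3}} \cdot 0 = - 110 \left(\left(- \frac{3}{5}\right) 0\right) = \left(-110\right) 0 = 0$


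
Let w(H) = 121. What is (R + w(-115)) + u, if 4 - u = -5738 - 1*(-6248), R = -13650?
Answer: -14035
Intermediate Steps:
u = -506 (u = 4 - (-5738 - 1*(-6248)) = 4 - (-5738 + 6248) = 4 - 1*510 = 4 - 510 = -506)
(R + w(-115)) + u = (-13650 + 121) - 506 = -13529 - 506 = -14035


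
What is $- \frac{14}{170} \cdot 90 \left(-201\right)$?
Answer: $\frac{25326}{17} \approx 1489.8$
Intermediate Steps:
$- \frac{14}{170} \cdot 90 \left(-201\right) = \left(-14\right) \frac{1}{170} \cdot 90 \left(-201\right) = \left(- \frac{7}{85}\right) 90 \left(-201\right) = \left(- \frac{126}{17}\right) \left(-201\right) = \frac{25326}{17}$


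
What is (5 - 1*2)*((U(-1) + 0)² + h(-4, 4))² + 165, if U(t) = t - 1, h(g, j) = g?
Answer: 165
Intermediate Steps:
U(t) = -1 + t
(5 - 1*2)*((U(-1) + 0)² + h(-4, 4))² + 165 = (5 - 1*2)*(((-1 - 1) + 0)² - 4)² + 165 = (5 - 2)*((-2 + 0)² - 4)² + 165 = 3*((-2)² - 4)² + 165 = 3*(4 - 4)² + 165 = 3*0² + 165 = 3*0 + 165 = 0 + 165 = 165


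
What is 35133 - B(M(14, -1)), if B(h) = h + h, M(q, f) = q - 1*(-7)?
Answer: 35091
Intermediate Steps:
M(q, f) = 7 + q (M(q, f) = q + 7 = 7 + q)
B(h) = 2*h
35133 - B(M(14, -1)) = 35133 - 2*(7 + 14) = 35133 - 2*21 = 35133 - 1*42 = 35133 - 42 = 35091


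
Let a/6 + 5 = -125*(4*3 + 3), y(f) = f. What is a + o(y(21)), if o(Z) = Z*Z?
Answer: -10839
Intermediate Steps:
a = -11280 (a = -30 + 6*(-125*(4*3 + 3)) = -30 + 6*(-125*(12 + 3)) = -30 + 6*(-125*15) = -30 + 6*(-1875) = -30 - 11250 = -11280)
o(Z) = Z²
a + o(y(21)) = -11280 + 21² = -11280 + 441 = -10839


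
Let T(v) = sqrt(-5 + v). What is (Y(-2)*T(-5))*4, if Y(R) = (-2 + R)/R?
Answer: 8*I*sqrt(10) ≈ 25.298*I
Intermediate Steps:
Y(R) = (-2 + R)/R
(Y(-2)*T(-5))*4 = (((-2 - 2)/(-2))*sqrt(-5 - 5))*4 = ((-1/2*(-4))*sqrt(-10))*4 = (2*(I*sqrt(10)))*4 = (2*I*sqrt(10))*4 = 8*I*sqrt(10)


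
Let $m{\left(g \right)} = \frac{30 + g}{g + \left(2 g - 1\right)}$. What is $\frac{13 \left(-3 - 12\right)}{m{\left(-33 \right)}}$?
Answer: $-6500$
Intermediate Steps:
$m{\left(g \right)} = \frac{30 + g}{-1 + 3 g}$ ($m{\left(g \right)} = \frac{30 + g}{g + \left(-1 + 2 g\right)} = \frac{30 + g}{-1 + 3 g}$)
$\frac{13 \left(-3 - 12\right)}{m{\left(-33 \right)}} = \frac{13 \left(-3 - 12\right)}{\frac{1}{-1 + 3 \left(-33\right)} \left(30 - 33\right)} = \frac{13 \left(-15\right)}{\frac{1}{-1 - 99} \left(-3\right)} = - \frac{195}{\frac{1}{-100} \left(-3\right)} = - \frac{195}{\left(- \frac{1}{100}\right) \left(-3\right)} = - \frac{195}{\frac{3}{100}} = \left(-195\right) \frac{100}{3} = -6500$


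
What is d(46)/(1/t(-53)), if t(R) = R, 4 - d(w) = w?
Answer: 2226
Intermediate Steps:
d(w) = 4 - w
d(46)/(1/t(-53)) = (4 - 1*46)/(1/(-53)) = (4 - 46)/(-1/53) = -42*(-53) = 2226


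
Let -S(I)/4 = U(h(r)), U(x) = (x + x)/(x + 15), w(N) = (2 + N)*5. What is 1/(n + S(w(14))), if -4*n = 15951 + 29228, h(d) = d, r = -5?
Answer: -4/45163 ≈ -8.8568e-5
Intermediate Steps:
w(N) = 10 + 5*N
U(x) = 2*x/(15 + x) (U(x) = (2*x)/(15 + x) = 2*x/(15 + x))
S(I) = 4 (S(I) = -8*(-5)/(15 - 5) = -8*(-5)/10 = -4*(-1) = 4)
n = -45179/4 (n = -(15951 + 29228)/4 = -¼*45179 = -45179/4 ≈ -11295.)
1/(n + S(w(14))) = 1/(-45179/4 + 4) = 1/(-45163/4) = -4/45163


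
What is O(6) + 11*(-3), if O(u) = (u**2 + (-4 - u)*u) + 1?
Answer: -56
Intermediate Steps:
O(u) = 1 + u**2 + u*(-4 - u) (O(u) = (u**2 + u*(-4 - u)) + 1 = 1 + u**2 + u*(-4 - u))
O(6) + 11*(-3) = (1 - 4*6) + 11*(-3) = (1 - 24) - 33 = -23 - 33 = -56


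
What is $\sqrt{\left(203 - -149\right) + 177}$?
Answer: $23$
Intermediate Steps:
$\sqrt{\left(203 - -149\right) + 177} = \sqrt{\left(203 + 149\right) + 177} = \sqrt{352 + 177} = \sqrt{529} = 23$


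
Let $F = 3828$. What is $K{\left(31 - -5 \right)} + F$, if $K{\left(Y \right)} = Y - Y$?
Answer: $3828$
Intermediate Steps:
$K{\left(Y \right)} = 0$
$K{\left(31 - -5 \right)} + F = 0 + 3828 = 3828$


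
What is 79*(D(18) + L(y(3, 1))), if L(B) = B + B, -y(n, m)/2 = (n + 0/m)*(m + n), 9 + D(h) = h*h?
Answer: 21093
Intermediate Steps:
D(h) = -9 + h² (D(h) = -9 + h*h = -9 + h²)
y(n, m) = -2*n*(m + n) (y(n, m) = -2*(n + 0/m)*(m + n) = -2*(n + 0)*(m + n) = -2*n*(m + n))
L(B) = 2*B
79*(D(18) + L(y(3, 1))) = 79*((-9 + 18²) + 2*(-2*3*(1 + 3))) = 79*((-9 + 324) + 2*(-2*3*4)) = 79*(315 + 2*(-24)) = 79*(315 - 48) = 79*267 = 21093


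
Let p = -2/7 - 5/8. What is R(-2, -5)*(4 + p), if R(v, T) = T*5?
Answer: -4325/56 ≈ -77.232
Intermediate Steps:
R(v, T) = 5*T
p = -51/56 (p = -2*⅐ - 5*⅛ = -2/7 - 5/8 = -51/56 ≈ -0.91071)
R(-2, -5)*(4 + p) = (5*(-5))*(4 - 51/56) = -25*173/56 = -4325/56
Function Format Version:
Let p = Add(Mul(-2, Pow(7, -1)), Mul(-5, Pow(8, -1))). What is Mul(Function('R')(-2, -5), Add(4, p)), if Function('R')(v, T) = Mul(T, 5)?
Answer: Rational(-4325, 56) ≈ -77.232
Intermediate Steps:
Function('R')(v, T) = Mul(5, T)
p = Rational(-51, 56) (p = Add(Mul(-2, Rational(1, 7)), Mul(-5, Rational(1, 8))) = Add(Rational(-2, 7), Rational(-5, 8)) = Rational(-51, 56) ≈ -0.91071)
Mul(Function('R')(-2, -5), Add(4, p)) = Mul(Mul(5, -5), Add(4, Rational(-51, 56))) = Mul(-25, Rational(173, 56)) = Rational(-4325, 56)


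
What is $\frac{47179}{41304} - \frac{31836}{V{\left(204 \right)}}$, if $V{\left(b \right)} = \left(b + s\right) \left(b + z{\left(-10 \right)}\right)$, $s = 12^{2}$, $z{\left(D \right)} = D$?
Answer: $\frac{77924771}{116188152} \approx 0.67068$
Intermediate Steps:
$s = 144$
$V{\left(b \right)} = \left(-10 + b\right) \left(144 + b\right)$ ($V{\left(b \right)} = \left(b + 144\right) \left(b - 10\right) = \left(144 + b\right) \left(-10 + b\right) = \left(-10 + b\right) \left(144 + b\right)$)
$\frac{47179}{41304} - \frac{31836}{V{\left(204 \right)}} = \frac{47179}{41304} - \frac{31836}{-1440 + 204^{2} + 134 \cdot 204} = 47179 \cdot \frac{1}{41304} - \frac{31836}{-1440 + 41616 + 27336} = \frac{47179}{41304} - \frac{31836}{67512} = \frac{47179}{41304} - \frac{2653}{5626} = \frac{77924771}{116188152}$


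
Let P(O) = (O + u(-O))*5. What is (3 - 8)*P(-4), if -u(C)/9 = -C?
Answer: -800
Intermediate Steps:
u(C) = 9*C (u(C) = -(-9)*C = 9*C)
P(O) = -40*O (P(O) = (O + 9*(-O))*5 = (O - 9*O)*5 = -8*O*5 = -40*O)
(3 - 8)*P(-4) = (3 - 8)*(-40*(-4)) = -5*160 = -800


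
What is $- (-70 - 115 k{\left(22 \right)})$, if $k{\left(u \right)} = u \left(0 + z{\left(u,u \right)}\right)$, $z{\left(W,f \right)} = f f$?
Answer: $1224590$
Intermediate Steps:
$z{\left(W,f \right)} = f^{2}$
$k{\left(u \right)} = u^{3}$ ($k{\left(u \right)} = u \left(0 + u^{2}\right) = u u^{2} = u^{3}$)
$- (-70 - 115 k{\left(22 \right)}) = - (-70 - 115 \cdot 22^{3}) = - (-70 - 1224520) = \left(-1\right) \left(-1224590\right) = 1224590$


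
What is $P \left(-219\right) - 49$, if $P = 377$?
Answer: $-82612$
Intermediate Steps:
$P \left(-219\right) - 49 = 377 \left(-219\right) - 49 = -82563 - 49 = -82612$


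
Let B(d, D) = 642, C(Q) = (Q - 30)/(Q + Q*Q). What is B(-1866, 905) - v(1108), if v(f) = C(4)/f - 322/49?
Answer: 50303291/77560 ≈ 648.57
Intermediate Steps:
C(Q) = (-30 + Q)/(Q + Q**2)
v(f) = -46/7 - 13/(10*f) (v(f) = ((-30 + 4)/(4*(1 + 4)))/f - 322/49 = ((1/4)*(-26)/5)/f - 322*1/49 = ((1/4)*(1/5)*(-26))/f - 46/7 = -13/(10*f) - 46/7 = -46/7 - 13/(10*f))
B(-1866, 905) - v(1108) = 642 - (-91 - 460*1108)/(70*1108) = 642 - (-91 - 509680)/(70*1108) = 642 - (-509771)/(70*1108) = 642 - 1*(-509771/77560) = 642 + 509771/77560 = 50303291/77560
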